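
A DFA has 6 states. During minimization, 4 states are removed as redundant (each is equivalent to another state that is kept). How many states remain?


Original DFA: 6 states
Redundant states removed: 4
Minimized states = original - removed
= 6 - 4
= 2

2


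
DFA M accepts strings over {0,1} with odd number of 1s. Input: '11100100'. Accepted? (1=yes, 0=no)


DFA has 2 states: q_even (start, accept=no) and q_odd
Processing string '11100100' character by character:
  Position 0: read '1', 1-count=1 -> q_odd
  Position 1: read '1', 1-count=2 -> q_even
  Position 2: read '1', 1-count=3 -> q_odd
  Position 3: read '0', 1-count=3 -> q_odd (no change)
  Position 4: read '0', 1-count=3 -> q_odd (no change)
  Position 5: read '1', 1-count=4 -> q_even
  Position 6: read '0', 1-count=4 -> q_even (no change)
  Position 7: read '0', 1-count=4 -> q_even (no change)
Final state: q_even, total 1s = 4 (even); the DFA requires an odd count -> reject

0


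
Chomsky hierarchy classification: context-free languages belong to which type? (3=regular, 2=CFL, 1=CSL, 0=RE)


Chomsky hierarchy levels:
  Type 3: Regular (DFA/NFA/regex)
  Type 2: Context-free (PDA)
  Type 1: Context-sensitive
  Type 0: Recursively enumerable (TM)
'context-free' corresponds to Type 2

2


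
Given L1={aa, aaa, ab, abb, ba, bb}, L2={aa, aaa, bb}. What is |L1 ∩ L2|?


L1 = {aa, aaa, ab, abb, ba, bb}
L2 = {aa, aaa, bb}
Checking each string in L1 against L2:
  'aa': in L2? Yes
  'aaa': in L2? Yes
  'ab': in L2? No
  'abb': in L2? No
  'ba': in L2? No
  'bb': in L2? Yes
Intersection = {aa, aaa, bb}
|L1 ∩ L2| = 3

3


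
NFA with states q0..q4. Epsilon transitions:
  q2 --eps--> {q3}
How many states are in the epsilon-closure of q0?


Starting from q0
Initialize closure = {q0}
q0 has no outgoing epsilon transitions -> nothing to add
Final closure: {q0}
Size = 1

1


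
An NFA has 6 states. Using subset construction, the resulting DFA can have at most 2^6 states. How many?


NFA has 6 states
Subset construction: each DFA state = subset of NFA states
Maximum subsets = 2^6
2^6 = 64

64


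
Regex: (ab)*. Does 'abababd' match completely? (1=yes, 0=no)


Pattern: (ab)*
String: 'abababd'
Pattern requires: zero or more repetitions of 'ab'
Length 7 is odd -> cannot be (ab)* -> no match
Result: 0

0


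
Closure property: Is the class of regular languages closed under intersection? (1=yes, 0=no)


Regular languages are closed under all standard operations:
- Union: Yes (product construction)
- Intersection: Yes (product construction)
- Complement: Yes (swap accept/reject)
- Concatenation: Yes (NFA construction)
Operation: intersection -> Closed

1


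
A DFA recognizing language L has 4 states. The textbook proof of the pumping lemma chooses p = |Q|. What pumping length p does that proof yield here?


Pumping lemma for regular languages (standard proof):
Take p = |Q|, the number of DFA states.
Any string of length >= |Q| passes through |Q|+1 states while reading its first |Q| symbols,
so by pigeonhole some state repeats, giving the loop that can be pumped.
Here |Q| = 4
Therefore the proof uses p = 4

4


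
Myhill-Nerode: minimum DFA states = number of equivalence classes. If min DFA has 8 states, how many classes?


Myhill-Nerode theorem:
Number of equivalence classes = number of states in minimal DFA
Minimal DFA states = 8
Therefore equivalence classes = 8

8


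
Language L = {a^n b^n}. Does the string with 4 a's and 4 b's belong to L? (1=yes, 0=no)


Language requires equal numbers of a's and b's
PDA pushes for each 'a', pops for each 'b'
Number of a's = 4
Number of b's = 4
4 == 4 -> Accept

1


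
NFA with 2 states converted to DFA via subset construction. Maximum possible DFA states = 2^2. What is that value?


NFA has 2 states
Subset construction: each DFA state = subset of NFA states
Maximum subsets = 2^2
2^2 = 4

4


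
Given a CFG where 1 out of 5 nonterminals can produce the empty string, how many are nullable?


Nonterminals: {S, A, B, C, D}
A nonterminal is nullable if it can derive epsilon
Counting nullable nonterminals: 1
Total nullable = 1

1


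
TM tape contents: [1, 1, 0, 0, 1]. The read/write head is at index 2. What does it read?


Tape: [1, 1, 0, 0, 1]
Positions: 0 1 2 3 4
Values:    1 1 0 0 1
Head at position 2
tape[2] = 0

0


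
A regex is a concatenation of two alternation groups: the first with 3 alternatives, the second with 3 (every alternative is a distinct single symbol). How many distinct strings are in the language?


First group: 3 alternatives
Second group: 3 alternatives
Concatenation: each choice from group 1 pairs with each from group 2
Total = 3 x 3 = 9

9


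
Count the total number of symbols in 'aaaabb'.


String: 'aaaabb'
Counting characters:
  'a' appears 4 time(s)
  'b' appears 2 time(s)
Total length = 4 + 2 = 6

6


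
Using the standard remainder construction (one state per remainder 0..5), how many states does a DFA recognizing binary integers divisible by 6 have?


Divisibility by 6 is tracked via the remainder mod 6: 0, 1, ..., 5
The construction assigns one state to each remainder
Number of remainders = 6

6


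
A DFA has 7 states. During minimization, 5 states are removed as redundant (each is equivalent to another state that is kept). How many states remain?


Original DFA: 7 states
Redundant states removed: 5
Minimized states = original - removed
= 7 - 5
= 2

2


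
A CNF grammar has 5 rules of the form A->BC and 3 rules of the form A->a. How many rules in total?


CNF allows two rule forms:
  A -> BC (binary): 5 rules
  A -> a (terminal): 3 rules
Total = 5 + 3 = 8

8


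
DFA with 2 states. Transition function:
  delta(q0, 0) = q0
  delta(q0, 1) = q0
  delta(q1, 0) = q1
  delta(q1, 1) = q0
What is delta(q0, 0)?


Looking up transition function:
delta(q0, 0) in the table
Row: q0, Column: 0
Result: q0

q0


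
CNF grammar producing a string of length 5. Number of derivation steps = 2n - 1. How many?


Chomsky Normal Form derivation:
String length n = 5
Each step either:
  - Splits a nonterminal into two (n-1 such steps)
  - Converts a nonterminal to terminal (n such steps)
Total = (n-1) + n = 2n - 1
= 2(5) - 1
= 10 - 1
= 9

9


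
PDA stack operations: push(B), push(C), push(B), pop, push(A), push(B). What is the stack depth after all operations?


Tracing stack operations:
  push(B) -> stack = [B], depth=1
  push(C) -> stack = [B,C], depth=2
  push(B) -> stack = [B,C,B], depth=3
  pop -> removed B, stack = [B,C], depth=2
  push(A) -> stack = [B,C,A], depth=3
  push(B) -> stack = [B,C,A,B], depth=4
Final depth = 4

4


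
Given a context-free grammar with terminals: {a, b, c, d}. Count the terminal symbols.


Terminal symbols: a, b, c, d
Counting each: a (#1), b (#2), c (#3), d (#4)
Total = 4

4


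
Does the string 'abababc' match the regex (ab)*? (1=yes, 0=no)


Pattern: (ab)*
String: 'abababc'
Pattern requires: zero or more repetitions of 'ab'
Length 7 is odd -> cannot be (ab)* -> no match
Result: 0

0


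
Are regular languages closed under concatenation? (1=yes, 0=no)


Regular languages are closed under:
- Union (DFA product construction)
- Intersection (DFA product construction)
- Complement (swap accept/reject states)
- Concatenation (NFA construction)
- Kleene star (NFA construction)
concatenation is in this list
Therefore: closed

1


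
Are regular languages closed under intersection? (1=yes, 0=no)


Regular languages are closed under all standard operations:
- Union: Yes (product construction)
- Intersection: Yes (product construction)
- Complement: Yes (swap accept/reject)
- Concatenation: Yes (NFA construction)
Operation: intersection -> Closed

1


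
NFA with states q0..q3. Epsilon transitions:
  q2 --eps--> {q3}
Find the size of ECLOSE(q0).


Starting from q0
Initialize closure = {q0}
q0 has no outgoing epsilon transitions -> nothing to add
Final closure: {q0}
Size = 1

1


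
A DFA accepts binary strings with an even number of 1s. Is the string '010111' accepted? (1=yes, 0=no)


DFA has 2 states: q_even (start, accept=yes) and q_odd
Processing string '010111' character by character:
  Position 0: read '0', 1-count=0 -> q_even (no change)
  Position 1: read '1', 1-count=1 -> q_odd
  Position 2: read '0', 1-count=1 -> q_odd (no change)
  Position 3: read '1', 1-count=2 -> q_even
  Position 4: read '1', 1-count=3 -> q_odd
  Position 5: read '1', 1-count=4 -> q_even
Final state: q_even, total 1s = 4 (even); the DFA requires an even count -> accept

1


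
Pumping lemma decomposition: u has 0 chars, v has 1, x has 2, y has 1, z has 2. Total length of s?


|s| = |u| + |v| + |x| + |y| + |z|
= 0 + 1 + 2 + 1 + 2
= 1 + 2 + 3
= 3 + 3
= 6

6


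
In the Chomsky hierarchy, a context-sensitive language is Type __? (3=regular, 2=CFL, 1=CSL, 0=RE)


Chomsky hierarchy levels:
  Type 3: Regular (DFA/NFA/regex)
  Type 2: Context-free (PDA)
  Type 1: Context-sensitive
  Type 0: Recursively enumerable (TM)
'context-sensitive' corresponds to Type 1

1


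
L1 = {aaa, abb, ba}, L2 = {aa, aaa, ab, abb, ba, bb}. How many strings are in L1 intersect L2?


L1 = {aaa, abb, ba}
L2 = {aa, aaa, ab, abb, ba, bb}
Checking each string in L1 against L2:
  'aaa': in L2? Yes
  'abb': in L2? Yes
  'ba': in L2? Yes
Intersection = {aaa, abb, ba}
|L1 ∩ L2| = 3

3


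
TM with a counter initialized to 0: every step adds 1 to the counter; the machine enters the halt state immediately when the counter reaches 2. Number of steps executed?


Counter starts at 0. Counting sequence:
  Step 1: counter = 1
  Step 2: counter = 2
Counter reached 2 -> halt
Total steps = 2

2


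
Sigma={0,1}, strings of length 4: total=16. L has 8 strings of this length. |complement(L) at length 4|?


Alphabet: {0,1}
String length: 4
Total strings of length 4 = 2^4 = 16
Strings in L = 8
Complement = total - |L|
= 16 - 8
= 8

8


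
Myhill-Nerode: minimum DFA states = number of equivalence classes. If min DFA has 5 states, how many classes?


Myhill-Nerode theorem:
Number of equivalence classes = number of states in minimal DFA
Minimal DFA states = 5
Therefore equivalence classes = 5

5


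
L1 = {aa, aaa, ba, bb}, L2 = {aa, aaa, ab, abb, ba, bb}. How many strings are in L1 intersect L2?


L1 = {aa, aaa, ba, bb}
L2 = {aa, aaa, ab, abb, ba, bb}
Checking each string in L1 against L2:
  'aa': in L2? Yes
  'aaa': in L2? Yes
  'ba': in L2? Yes
  'bb': in L2? Yes
Intersection = {aa, aaa, ba, bb}
|L1 ∩ L2| = 4

4


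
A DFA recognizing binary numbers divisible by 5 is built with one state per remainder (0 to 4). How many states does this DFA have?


Divisibility by 5 is tracked via the remainder mod 5: 0, 1, ..., 4
The construction assigns one state to each remainder
Number of remainders = 5

5


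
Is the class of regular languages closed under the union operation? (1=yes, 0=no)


Regular languages are closed under:
- Union (DFA product construction)
- Intersection (DFA product construction)
- Complement (swap accept/reject states)
- Concatenation (NFA construction)
- Kleene star (NFA construction)
union is in this list
Therefore: closed

1


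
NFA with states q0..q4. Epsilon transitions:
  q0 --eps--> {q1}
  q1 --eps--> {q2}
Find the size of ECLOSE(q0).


Starting from q0
Initialize closure = {q0}
Follow epsilon from q0 -> add q1
Follow epsilon from q1 -> add q2
Final closure: {q0, q1, q2}
Size = 3

3


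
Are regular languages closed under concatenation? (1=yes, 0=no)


Regular languages are closed under all standard operations:
- Union: Yes (product construction)
- Intersection: Yes (product construction)
- Complement: Yes (swap accept/reject)
- Concatenation: Yes (NFA construction)
Operation: concatenation -> Closed

1


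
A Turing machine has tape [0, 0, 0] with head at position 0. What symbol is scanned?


Tape: [0, 0, 0]
Positions: 0 1 2
Values:    0 0 0
Head at position 0
tape[0] = 0

0


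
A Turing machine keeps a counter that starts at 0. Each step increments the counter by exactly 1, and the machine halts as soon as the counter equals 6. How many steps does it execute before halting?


Counter starts at 0. Counting sequence:
  Step 1: counter = 1
  Step 2: counter = 2
  Step 3: counter = 3
  Step 4: counter = 4
  Step 5: counter = 5
  Step 6: counter = 6
Counter reached 6 -> halt
Total steps = 6

6


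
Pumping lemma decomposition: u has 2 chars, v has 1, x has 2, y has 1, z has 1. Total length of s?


|s| = |u| + |v| + |x| + |y| + |z|
= 2 + 1 + 2 + 1 + 1
= 3 + 2 + 2
= 5 + 2
= 7

7


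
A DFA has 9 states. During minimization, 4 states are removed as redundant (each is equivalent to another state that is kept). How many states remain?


Original DFA: 9 states
Redundant states removed: 4
Minimized states = original - removed
= 9 - 4
= 5

5


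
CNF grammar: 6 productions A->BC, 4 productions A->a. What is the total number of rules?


CNF allows two rule forms:
  A -> BC (binary): 6 rules
  A -> a (terminal): 4 rules
Total = 6 + 4 = 10

10


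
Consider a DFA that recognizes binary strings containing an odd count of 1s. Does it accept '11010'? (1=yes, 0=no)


DFA has 2 states: q_even (start, accept=no) and q_odd
Processing string '11010' character by character:
  Position 0: read '1', 1-count=1 -> q_odd
  Position 1: read '1', 1-count=2 -> q_even
  Position 2: read '0', 1-count=2 -> q_even (no change)
  Position 3: read '1', 1-count=3 -> q_odd
  Position 4: read '0', 1-count=3 -> q_odd (no change)
Final state: q_odd, total 1s = 3 (odd); the DFA requires an odd count -> accept

1


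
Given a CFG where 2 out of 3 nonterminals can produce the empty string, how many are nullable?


Nonterminals: {S, A, B}
A nonterminal is nullable if it can derive epsilon
Counting nullable nonterminals: 2
Total nullable = 2

2


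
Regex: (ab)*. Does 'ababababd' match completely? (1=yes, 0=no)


Pattern: (ab)*
String: 'ababababd'
Pattern requires: zero or more repetitions of 'ab'
Length 9 is odd -> cannot be (ab)* -> no match
Result: 0

0


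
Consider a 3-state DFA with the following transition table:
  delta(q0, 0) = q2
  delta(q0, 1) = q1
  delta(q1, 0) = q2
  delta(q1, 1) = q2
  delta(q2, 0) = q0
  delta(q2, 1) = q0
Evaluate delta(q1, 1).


Looking up transition function:
delta(q1, 1) in the table
Row: q1, Column: 1
Result: q2

q2


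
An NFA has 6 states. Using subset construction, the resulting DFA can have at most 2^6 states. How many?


NFA has 6 states
Subset construction: each DFA state = subset of NFA states
Maximum subsets = 2^6
2^6 = 64

64


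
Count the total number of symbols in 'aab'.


String: 'aab'
Counting characters:
  'a' appears 2 time(s)
  'b' appears 1 time(s)
Total length = 2 + 1 = 3

3


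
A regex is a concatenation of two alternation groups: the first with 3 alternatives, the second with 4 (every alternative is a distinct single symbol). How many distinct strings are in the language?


First group: 3 alternatives
Second group: 4 alternatives
Concatenation: each choice from group 1 pairs with each from group 2
Total = 3 x 4 = 12

12


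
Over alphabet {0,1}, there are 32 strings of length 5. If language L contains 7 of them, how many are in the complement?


Alphabet: {0,1}
String length: 5
Total strings of length 5 = 2^5 = 32
Strings in L = 7
Complement = total - |L|
= 32 - 7
= 25

25


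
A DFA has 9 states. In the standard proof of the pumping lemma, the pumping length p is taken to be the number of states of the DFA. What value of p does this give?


Pumping lemma for regular languages (standard proof):
Take p = |Q|, the number of DFA states.
Any string of length >= |Q| passes through |Q|+1 states while reading its first |Q| symbols,
so by pigeonhole some state repeats, giving the loop that can be pumped.
Here |Q| = 9
Therefore the proof uses p = 9

9


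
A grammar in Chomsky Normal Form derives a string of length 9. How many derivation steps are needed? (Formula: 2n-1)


Chomsky Normal Form derivation:
String length n = 9
Each step either:
  - Splits a nonterminal into two (n-1 such steps)
  - Converts a nonterminal to terminal (n such steps)
Total = (n-1) + n = 2n - 1
= 2(9) - 1
= 18 - 1
= 17

17


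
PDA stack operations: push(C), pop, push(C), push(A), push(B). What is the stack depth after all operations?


Tracing stack operations:
  push(C) -> stack = [C], depth=1
  pop -> removed C, stack = [], depth=0
  push(C) -> stack = [C], depth=1
  push(A) -> stack = [C,A], depth=2
  push(B) -> stack = [C,A,B], depth=3
Final depth = 3

3


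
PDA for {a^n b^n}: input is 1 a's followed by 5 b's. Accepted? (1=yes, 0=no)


Language requires equal numbers of a's and b's
PDA pushes for each 'a', pops for each 'b'
Number of a's = 1
Number of b's = 5
1 != 5 -> Reject

0


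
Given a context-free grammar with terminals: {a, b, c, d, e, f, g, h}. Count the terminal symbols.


Terminal symbols: a, b, c, d, e, f, g, h
Counting each: a (#1), b (#2), c (#3), d (#4), e (#5), f (#6), g (#7), h (#8)
Total = 8

8


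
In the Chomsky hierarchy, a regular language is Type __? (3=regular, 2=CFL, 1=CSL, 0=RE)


Chomsky hierarchy levels:
  Type 3: Regular (DFA/NFA/regex)
  Type 2: Context-free (PDA)
  Type 1: Context-sensitive
  Type 0: Recursively enumerable (TM)
'regular' corresponds to Type 3

3


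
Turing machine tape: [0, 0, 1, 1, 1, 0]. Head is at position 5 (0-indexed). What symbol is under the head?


Tape: [0, 0, 1, 1, 1, 0]
Positions: 0 1 2 3 4 5
Values:    0 0 1 1 1 0
Head at position 5
tape[5] = 0

0


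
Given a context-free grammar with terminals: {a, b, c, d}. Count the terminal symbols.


Terminal symbols: a, b, c, d
Counting each: a (#1), b (#2), c (#3), d (#4)
Total = 4

4


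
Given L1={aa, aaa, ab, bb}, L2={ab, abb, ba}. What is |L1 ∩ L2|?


L1 = {aa, aaa, ab, bb}
L2 = {ab, abb, ba}
Checking each string in L1 against L2:
  'aa': in L2? No
  'aaa': in L2? No
  'ab': in L2? Yes
  'bb': in L2? No
Intersection = {ab}
|L1 ∩ L2| = 1

1


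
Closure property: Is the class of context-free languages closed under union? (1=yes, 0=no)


CFL closure properties:
  Closed under: union, concatenation, Kleene star
  NOT closed under: intersection, complement
Operation 'union' is in closed list -> Yes (closed)

1


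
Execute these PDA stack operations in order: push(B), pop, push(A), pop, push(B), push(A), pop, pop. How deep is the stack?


Tracing stack operations:
  push(B) -> stack = [B], depth=1
  pop -> removed B, stack = [], depth=0
  push(A) -> stack = [A], depth=1
  pop -> removed A, stack = [], depth=0
  push(B) -> stack = [B], depth=1
  push(A) -> stack = [B,A], depth=2
  pop -> removed A, stack = [B], depth=1
  pop -> removed B, stack = [], depth=0
Final depth = 0

0


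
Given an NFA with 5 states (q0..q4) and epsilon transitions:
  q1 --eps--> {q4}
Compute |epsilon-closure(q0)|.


Starting from q0
Initialize closure = {q0}
q0 has no outgoing epsilon transitions -> nothing to add
Final closure: {q0}
Size = 1

1


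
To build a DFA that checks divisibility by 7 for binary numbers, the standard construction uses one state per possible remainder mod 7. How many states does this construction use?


Divisibility by 7 is tracked via the remainder mod 7: 0, 1, ..., 6
The construction assigns one state to each remainder
Number of remainders = 7

7


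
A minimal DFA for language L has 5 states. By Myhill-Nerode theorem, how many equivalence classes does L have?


Myhill-Nerode theorem:
Number of equivalence classes = number of states in minimal DFA
Minimal DFA states = 5
Therefore equivalence classes = 5

5


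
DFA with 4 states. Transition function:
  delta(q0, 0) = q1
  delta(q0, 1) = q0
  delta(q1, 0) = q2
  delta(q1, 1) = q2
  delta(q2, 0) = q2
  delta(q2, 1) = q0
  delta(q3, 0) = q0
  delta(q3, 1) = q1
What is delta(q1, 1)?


Looking up transition function:
delta(q1, 1) in the table
Row: q1, Column: 1
Result: q2

q2


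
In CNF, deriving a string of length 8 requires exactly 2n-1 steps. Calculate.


Chomsky Normal Form derivation:
String length n = 8
Each step either:
  - Splits a nonterminal into two (n-1 such steps)
  - Converts a nonterminal to terminal (n such steps)
Total = (n-1) + n = 2n - 1
= 2(8) - 1
= 16 - 1
= 15

15


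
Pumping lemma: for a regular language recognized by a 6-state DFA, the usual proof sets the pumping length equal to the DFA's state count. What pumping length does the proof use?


Pumping lemma for regular languages (standard proof):
Take p = |Q|, the number of DFA states.
Any string of length >= |Q| passes through |Q|+1 states while reading its first |Q| symbols,
so by pigeonhole some state repeats, giving the loop that can be pumped.
Here |Q| = 6
Therefore the proof uses p = 6

6


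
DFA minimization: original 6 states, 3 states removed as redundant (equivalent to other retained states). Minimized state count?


Original DFA: 6 states
Redundant states removed: 3
Minimized states = original - removed
= 6 - 3
= 3

3


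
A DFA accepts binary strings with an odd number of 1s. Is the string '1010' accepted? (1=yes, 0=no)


DFA has 2 states: q_even (start, accept=no) and q_odd
Processing string '1010' character by character:
  Position 0: read '1', 1-count=1 -> q_odd
  Position 1: read '0', 1-count=1 -> q_odd (no change)
  Position 2: read '1', 1-count=2 -> q_even
  Position 3: read '0', 1-count=2 -> q_even (no change)
Final state: q_even, total 1s = 2 (even); the DFA requires an odd count -> reject

0


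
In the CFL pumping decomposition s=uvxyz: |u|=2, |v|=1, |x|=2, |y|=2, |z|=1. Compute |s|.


|s| = |u| + |v| + |x| + |y| + |z|
= 2 + 1 + 2 + 2 + 1
= 3 + 2 + 3
= 5 + 3
= 8

8


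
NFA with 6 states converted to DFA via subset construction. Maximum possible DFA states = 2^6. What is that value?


NFA has 6 states
Subset construction: each DFA state = subset of NFA states
Maximum subsets = 2^6
2^6 = 64

64


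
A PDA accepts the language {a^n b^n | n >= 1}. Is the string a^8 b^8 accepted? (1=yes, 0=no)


Language requires equal numbers of a's and b's
PDA pushes for each 'a', pops for each 'b'
Number of a's = 8
Number of b's = 8
8 == 8 -> Accept

1


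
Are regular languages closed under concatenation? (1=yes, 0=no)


Regular languages are closed under:
- Union (DFA product construction)
- Intersection (DFA product construction)
- Complement (swap accept/reject states)
- Concatenation (NFA construction)
- Kleene star (NFA construction)
concatenation is in this list
Therefore: closed

1


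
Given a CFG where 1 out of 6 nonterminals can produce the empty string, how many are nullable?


Nonterminals: {S, A, B, C, D, E}
A nonterminal is nullable if it can derive epsilon
Counting nullable nonterminals: 1
Total nullable = 1

1


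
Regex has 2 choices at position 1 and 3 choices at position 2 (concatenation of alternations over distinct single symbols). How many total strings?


First group: 2 alternatives
Second group: 3 alternatives
Concatenation: each choice from group 1 pairs with each from group 2
Total = 2 x 3 = 6

6


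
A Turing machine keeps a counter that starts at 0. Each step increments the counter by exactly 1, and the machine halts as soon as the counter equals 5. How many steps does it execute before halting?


Counter starts at 0. Counting sequence:
  Step 1: counter = 1
  Step 2: counter = 2
  Step 3: counter = 3
  Step 4: counter = 4
  Step 5: counter = 5
Counter reached 5 -> halt
Total steps = 5

5


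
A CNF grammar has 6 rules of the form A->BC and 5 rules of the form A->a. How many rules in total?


CNF allows two rule forms:
  A -> BC (binary): 6 rules
  A -> a (terminal): 5 rules
Total = 6 + 5 = 11

11


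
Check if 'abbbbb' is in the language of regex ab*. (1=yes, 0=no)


Pattern: ab*
String: 'abbbbb'
Pattern requires: exactly one 'a' followed by zero or more 'b's
First char is 'a' -> OK
Rest 'bbbbb': all b's? Yes
Result: 1

1


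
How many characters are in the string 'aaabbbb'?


String: 'aaabbbb'
Counting characters:
  'a' appears 3 time(s)
  'b' appears 4 time(s)
Total length = 3 + 4 = 7

7


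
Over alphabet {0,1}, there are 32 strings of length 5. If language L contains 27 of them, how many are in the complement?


Alphabet: {0,1}
String length: 5
Total strings of length 5 = 2^5 = 32
Strings in L = 27
Complement = total - |L|
= 32 - 27
= 5

5


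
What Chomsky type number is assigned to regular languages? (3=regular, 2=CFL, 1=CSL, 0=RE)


Chomsky hierarchy levels:
  Type 3: Regular (DFA/NFA/regex)
  Type 2: Context-free (PDA)
  Type 1: Context-sensitive
  Type 0: Recursively enumerable (TM)
'regular' corresponds to Type 3

3


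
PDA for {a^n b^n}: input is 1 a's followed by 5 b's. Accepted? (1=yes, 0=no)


Language requires equal numbers of a's and b's
PDA pushes for each 'a', pops for each 'b'
Number of a's = 1
Number of b's = 5
1 != 5 -> Reject

0


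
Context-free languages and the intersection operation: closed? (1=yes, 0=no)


CFL closure properties:
  Closed under: union, concatenation, Kleene star
  NOT closed under: intersection, complement
Operation 'intersection' is in not-closed list -> No (not closed)

0


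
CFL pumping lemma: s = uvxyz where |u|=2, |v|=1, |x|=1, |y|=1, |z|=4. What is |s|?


|s| = |u| + |v| + |x| + |y| + |z|
= 2 + 1 + 1 + 1 + 4
= 3 + 1 + 5
= 4 + 5
= 9

9


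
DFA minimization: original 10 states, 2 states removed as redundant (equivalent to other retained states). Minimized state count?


Original DFA: 10 states
Redundant states removed: 2
Minimized states = original - removed
= 10 - 2
= 8

8


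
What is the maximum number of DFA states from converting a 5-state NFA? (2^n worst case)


NFA has 5 states
Subset construction: each DFA state = subset of NFA states
Maximum subsets = 2^5
2^5 = 32

32


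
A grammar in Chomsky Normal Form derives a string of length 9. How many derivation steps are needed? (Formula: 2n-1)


Chomsky Normal Form derivation:
String length n = 9
Each step either:
  - Splits a nonterminal into two (n-1 such steps)
  - Converts a nonterminal to terminal (n such steps)
Total = (n-1) + n = 2n - 1
= 2(9) - 1
= 18 - 1
= 17

17


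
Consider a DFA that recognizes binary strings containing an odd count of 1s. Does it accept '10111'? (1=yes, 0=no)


DFA has 2 states: q_even (start, accept=no) and q_odd
Processing string '10111' character by character:
  Position 0: read '1', 1-count=1 -> q_odd
  Position 1: read '0', 1-count=1 -> q_odd (no change)
  Position 2: read '1', 1-count=2 -> q_even
  Position 3: read '1', 1-count=3 -> q_odd
  Position 4: read '1', 1-count=4 -> q_even
Final state: q_even, total 1s = 4 (even); the DFA requires an odd count -> reject

0


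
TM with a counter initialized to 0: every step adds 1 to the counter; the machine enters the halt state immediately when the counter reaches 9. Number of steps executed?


Counter starts at 0. Counting sequence:
  Step 1: counter = 1
  Step 2: counter = 2
  Step 3: counter = 3
  Step 4: counter = 4
  Step 5: counter = 5
  Step 6: counter = 6
  ...
  Step 9: counter = 9
Counter reached 9 -> halt
Total steps = 9

9


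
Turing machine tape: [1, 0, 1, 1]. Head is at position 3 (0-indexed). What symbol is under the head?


Tape: [1, 0, 1, 1]
Positions: 0 1 2 3
Values:    1 0 1 1
Head at position 3
tape[3] = 1

1


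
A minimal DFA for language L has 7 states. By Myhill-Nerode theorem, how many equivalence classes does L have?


Myhill-Nerode theorem:
Number of equivalence classes = number of states in minimal DFA
Minimal DFA states = 7
Therefore equivalence classes = 7

7


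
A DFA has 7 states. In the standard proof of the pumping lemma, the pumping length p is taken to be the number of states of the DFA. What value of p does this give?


Pumping lemma for regular languages (standard proof):
Take p = |Q|, the number of DFA states.
Any string of length >= |Q| passes through |Q|+1 states while reading its first |Q| symbols,
so by pigeonhole some state repeats, giving the loop that can be pumped.
Here |Q| = 7
Therefore the proof uses p = 7

7


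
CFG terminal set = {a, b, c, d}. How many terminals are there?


Terminal symbols: a, b, c, d
Counting each: a (#1), b (#2), c (#3), d (#4)
Total = 4

4


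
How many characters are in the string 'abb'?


String: 'abb'
Counting characters:
  'a' appears 1 time(s)
  'b' appears 2 time(s)
Total length = 1 + 2 = 3

3


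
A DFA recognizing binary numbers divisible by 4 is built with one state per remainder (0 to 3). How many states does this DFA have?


Divisibility by 4 is tracked via the remainder mod 4: 0, 1, ..., 3
The construction assigns one state to each remainder
Number of remainders = 4

4


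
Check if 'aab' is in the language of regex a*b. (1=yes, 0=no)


Pattern: a*b
String: 'aab'
Pattern requires: zero or more 'a's followed by exactly one 'b'
Found 2 leading 'a's
Remaining: 'b'
Remaining is exactly 'b' -> match
Result: 1

1


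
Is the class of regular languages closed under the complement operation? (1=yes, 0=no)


Regular languages are closed under:
- Union (DFA product construction)
- Intersection (DFA product construction)
- Complement (swap accept/reject states)
- Concatenation (NFA construction)
- Kleene star (NFA construction)
complement is in this list
Therefore: closed

1


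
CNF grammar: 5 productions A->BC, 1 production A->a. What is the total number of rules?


CNF allows two rule forms:
  A -> BC (binary): 5 rules
  A -> a (terminal): 1 rule
Total = 5 + 1 = 6

6


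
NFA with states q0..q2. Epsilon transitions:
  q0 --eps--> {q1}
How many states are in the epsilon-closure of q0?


Starting from q0
Initialize closure = {q0}
Follow epsilon from q0 -> add q1
Final closure: {q0, q1}
Size = 2

2


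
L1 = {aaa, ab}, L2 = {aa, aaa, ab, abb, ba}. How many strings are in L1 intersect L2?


L1 = {aaa, ab}
L2 = {aa, aaa, ab, abb, ba}
Checking each string in L1 against L2:
  'aaa': in L2? Yes
  'ab': in L2? Yes
Intersection = {aaa, ab}
|L1 ∩ L2| = 2

2


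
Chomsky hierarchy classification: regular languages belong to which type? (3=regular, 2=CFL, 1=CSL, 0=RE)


Chomsky hierarchy levels:
  Type 3: Regular (DFA/NFA/regex)
  Type 2: Context-free (PDA)
  Type 1: Context-sensitive
  Type 0: Recursively enumerable (TM)
'regular' corresponds to Type 3

3


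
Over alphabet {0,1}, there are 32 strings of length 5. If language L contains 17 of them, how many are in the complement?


Alphabet: {0,1}
String length: 5
Total strings of length 5 = 2^5 = 32
Strings in L = 17
Complement = total - |L|
= 32 - 17
= 15

15


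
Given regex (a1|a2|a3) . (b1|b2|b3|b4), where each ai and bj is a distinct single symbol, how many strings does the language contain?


First group: 3 alternatives
Second group: 4 alternatives
Concatenation: each choice from group 1 pairs with each from group 2
Total = 3 x 4 = 12

12


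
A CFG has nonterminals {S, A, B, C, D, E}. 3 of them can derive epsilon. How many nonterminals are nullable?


Nonterminals: {S, A, B, C, D, E}
A nonterminal is nullable if it can derive epsilon
Counting nullable nonterminals: 3
Total nullable = 3

3


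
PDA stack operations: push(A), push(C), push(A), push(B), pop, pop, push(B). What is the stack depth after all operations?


Tracing stack operations:
  push(A) -> stack = [A], depth=1
  push(C) -> stack = [A,C], depth=2
  push(A) -> stack = [A,C,A], depth=3
  push(B) -> stack = [A,C,A,B], depth=4
  pop -> removed B, stack = [A,C,A], depth=3
  pop -> removed A, stack = [A,C], depth=2
  push(B) -> stack = [A,C,B], depth=3
Final depth = 3

3


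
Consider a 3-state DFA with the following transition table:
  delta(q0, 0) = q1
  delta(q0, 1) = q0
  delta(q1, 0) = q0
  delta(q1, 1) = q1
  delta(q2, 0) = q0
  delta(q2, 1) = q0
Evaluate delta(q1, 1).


Looking up transition function:
delta(q1, 1) in the table
Row: q1, Column: 1
Result: q1

q1


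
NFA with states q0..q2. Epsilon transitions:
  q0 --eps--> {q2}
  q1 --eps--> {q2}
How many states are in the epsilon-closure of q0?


Starting from q0
Initialize closure = {q0}
Follow epsilon from q0 -> add q2
Final closure: {q0, q2}
Size = 2

2


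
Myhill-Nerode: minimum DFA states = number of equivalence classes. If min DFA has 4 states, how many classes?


Myhill-Nerode theorem:
Number of equivalence classes = number of states in minimal DFA
Minimal DFA states = 4
Therefore equivalence classes = 4

4


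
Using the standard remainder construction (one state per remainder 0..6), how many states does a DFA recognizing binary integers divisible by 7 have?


Divisibility by 7 is tracked via the remainder mod 7: 0, 1, ..., 6
The construction assigns one state to each remainder
Number of remainders = 7

7


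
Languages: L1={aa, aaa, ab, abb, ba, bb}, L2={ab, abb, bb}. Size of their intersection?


L1 = {aa, aaa, ab, abb, ba, bb}
L2 = {ab, abb, bb}
Checking each string in L1 against L2:
  'aa': in L2? No
  'aaa': in L2? No
  'ab': in L2? Yes
  'abb': in L2? Yes
  'ba': in L2? No
  'bb': in L2? Yes
Intersection = {ab, abb, bb}
|L1 ∩ L2| = 3

3


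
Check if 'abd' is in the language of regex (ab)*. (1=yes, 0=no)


Pattern: (ab)*
String: 'abd'
Pattern requires: zero or more repetitions of 'ab'
Length 3 is odd -> cannot be (ab)* -> no match
Result: 0

0


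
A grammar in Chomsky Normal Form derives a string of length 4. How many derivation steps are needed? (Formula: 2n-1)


Chomsky Normal Form derivation:
String length n = 4
Each step either:
  - Splits a nonterminal into two (n-1 such steps)
  - Converts a nonterminal to terminal (n such steps)
Total = (n-1) + n = 2n - 1
= 2(4) - 1
= 8 - 1
= 7

7


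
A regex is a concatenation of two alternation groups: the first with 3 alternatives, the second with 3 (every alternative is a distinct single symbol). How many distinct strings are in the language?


First group: 3 alternatives
Second group: 3 alternatives
Concatenation: each choice from group 1 pairs with each from group 2
Total = 3 x 3 = 9

9


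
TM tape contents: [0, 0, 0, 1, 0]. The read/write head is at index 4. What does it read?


Tape: [0, 0, 0, 1, 0]
Positions: 0 1 2 3 4
Values:    0 0 0 1 0
Head at position 4
tape[4] = 0

0


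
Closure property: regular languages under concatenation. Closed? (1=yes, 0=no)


Regular languages are closed under:
- Union (DFA product construction)
- Intersection (DFA product construction)
- Complement (swap accept/reject states)
- Concatenation (NFA construction)
- Kleene star (NFA construction)
concatenation is in this list
Therefore: closed

1


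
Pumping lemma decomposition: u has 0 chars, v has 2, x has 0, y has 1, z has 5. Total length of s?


|s| = |u| + |v| + |x| + |y| + |z|
= 0 + 2 + 0 + 1 + 5
= 2 + 0 + 6
= 2 + 6
= 8

8


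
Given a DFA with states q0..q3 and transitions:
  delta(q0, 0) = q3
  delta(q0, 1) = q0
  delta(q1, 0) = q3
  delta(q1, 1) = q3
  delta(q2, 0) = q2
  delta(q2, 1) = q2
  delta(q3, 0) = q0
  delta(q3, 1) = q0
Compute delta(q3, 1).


Looking up transition function:
delta(q3, 1) in the table
Row: q3, Column: 1
Result: q0

q0


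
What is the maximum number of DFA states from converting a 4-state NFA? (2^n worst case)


NFA has 4 states
Subset construction: each DFA state = subset of NFA states
Maximum subsets = 2^4
2^4 = 16

16


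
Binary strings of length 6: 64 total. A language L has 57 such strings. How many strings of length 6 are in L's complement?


Alphabet: {0,1}
String length: 6
Total strings of length 6 = 2^6 = 64
Strings in L = 57
Complement = total - |L|
= 64 - 57
= 7

7


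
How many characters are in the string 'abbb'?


String: 'abbb'
Counting characters:
  'a' appears 1 time(s)
  'b' appears 3 time(s)
Total length = 1 + 3 = 4

4


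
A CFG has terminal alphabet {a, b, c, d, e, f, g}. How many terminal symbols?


Terminal symbols: a, b, c, d, e, f, g
Counting each: a (#1), b (#2), c (#3), d (#4), e (#5), f (#6), g (#7)
Total = 7

7


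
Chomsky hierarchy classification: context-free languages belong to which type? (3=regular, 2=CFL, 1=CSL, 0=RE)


Chomsky hierarchy levels:
  Type 3: Regular (DFA/NFA/regex)
  Type 2: Context-free (PDA)
  Type 1: Context-sensitive
  Type 0: Recursively enumerable (TM)
'context-free' corresponds to Type 2

2


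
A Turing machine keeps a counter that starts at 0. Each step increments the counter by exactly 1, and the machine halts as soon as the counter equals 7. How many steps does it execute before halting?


Counter starts at 0. Counting sequence:
  Step 1: counter = 1
  Step 2: counter = 2
  Step 3: counter = 3
  Step 4: counter = 4
  Step 5: counter = 5
  Step 6: counter = 6
  Step 7: counter = 7
Counter reached 7 -> halt
Total steps = 7

7


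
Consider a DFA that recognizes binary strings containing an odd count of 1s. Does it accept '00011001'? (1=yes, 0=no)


DFA has 2 states: q_even (start, accept=no) and q_odd
Processing string '00011001' character by character:
  Position 0: read '0', 1-count=0 -> q_even (no change)
  Position 1: read '0', 1-count=0 -> q_even (no change)
  Position 2: read '0', 1-count=0 -> q_even (no change)
  Position 3: read '1', 1-count=1 -> q_odd
  Position 4: read '1', 1-count=2 -> q_even
  Position 5: read '0', 1-count=2 -> q_even (no change)
  Position 6: read '0', 1-count=2 -> q_even (no change)
  Position 7: read '1', 1-count=3 -> q_odd
Final state: q_odd, total 1s = 3 (odd); the DFA requires an odd count -> accept

1


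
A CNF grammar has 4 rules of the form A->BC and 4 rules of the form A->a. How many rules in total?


CNF allows two rule forms:
  A -> BC (binary): 4 rules
  A -> a (terminal): 4 rules
Total = 4 + 4 = 8

8


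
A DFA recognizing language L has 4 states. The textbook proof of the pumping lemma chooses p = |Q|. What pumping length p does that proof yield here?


Pumping lemma for regular languages (standard proof):
Take p = |Q|, the number of DFA states.
Any string of length >= |Q| passes through |Q|+1 states while reading its first |Q| symbols,
so by pigeonhole some state repeats, giving the loop that can be pumped.
Here |Q| = 4
Therefore the proof uses p = 4

4


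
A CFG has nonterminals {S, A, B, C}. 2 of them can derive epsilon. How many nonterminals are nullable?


Nonterminals: {S, A, B, C}
A nonterminal is nullable if it can derive epsilon
Counting nullable nonterminals: 2
Total nullable = 2

2


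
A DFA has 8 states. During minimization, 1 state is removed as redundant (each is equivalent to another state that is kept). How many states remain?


Original DFA: 8 states
Redundant states removed: 1
Minimized states = original - removed
= 8 - 1
= 7

7


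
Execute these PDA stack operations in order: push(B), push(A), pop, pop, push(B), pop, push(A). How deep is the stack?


Tracing stack operations:
  push(B) -> stack = [B], depth=1
  push(A) -> stack = [B,A], depth=2
  pop -> removed A, stack = [B], depth=1
  pop -> removed B, stack = [], depth=0
  push(B) -> stack = [B], depth=1
  pop -> removed B, stack = [], depth=0
  push(A) -> stack = [A], depth=1
Final depth = 1

1


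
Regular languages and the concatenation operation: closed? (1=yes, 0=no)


Regular languages are closed under all standard operations:
- Union: Yes (product construction)
- Intersection: Yes (product construction)
- Complement: Yes (swap accept/reject)
- Concatenation: Yes (NFA construction)
Operation: concatenation -> Closed

1


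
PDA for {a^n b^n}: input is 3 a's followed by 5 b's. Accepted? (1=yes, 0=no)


Language requires equal numbers of a's and b's
PDA pushes for each 'a', pops for each 'b'
Number of a's = 3
Number of b's = 5
3 != 5 -> Reject

0


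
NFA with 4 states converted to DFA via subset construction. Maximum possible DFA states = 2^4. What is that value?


NFA has 4 states
Subset construction: each DFA state = subset of NFA states
Maximum subsets = 2^4
2^4 = 16

16
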